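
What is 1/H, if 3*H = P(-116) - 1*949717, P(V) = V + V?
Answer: -3/949949 ≈ -3.1581e-6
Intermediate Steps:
P(V) = 2*V
H = -949949/3 (H = (2*(-116) - 1*949717)/3 = (-232 - 949717)/3 = (1/3)*(-949949) = -949949/3 ≈ -3.1665e+5)
1/H = 1/(-949949/3) = -3/949949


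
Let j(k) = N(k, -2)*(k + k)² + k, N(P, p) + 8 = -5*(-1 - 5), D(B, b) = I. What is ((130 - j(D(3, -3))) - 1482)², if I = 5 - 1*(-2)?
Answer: 32160241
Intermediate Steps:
I = 7 (I = 5 + 2 = 7)
D(B, b) = 7
N(P, p) = 22 (N(P, p) = -8 - 5*(-1 - 5) = -8 - 5*(-6) = -8 + 30 = 22)
j(k) = k + 88*k² (j(k) = 22*(k + k)² + k = 22*(2*k)² + k = 22*(4*k²) + k = 88*k² + k = k + 88*k²)
((130 - j(D(3, -3))) - 1482)² = ((130 - 7*(1 + 88*7)) - 1482)² = ((130 - 7*(1 + 616)) - 1482)² = ((130 - 7*617) - 1482)² = ((130 - 1*4319) - 1482)² = ((130 - 4319) - 1482)² = (-4189 - 1482)² = (-5671)² = 32160241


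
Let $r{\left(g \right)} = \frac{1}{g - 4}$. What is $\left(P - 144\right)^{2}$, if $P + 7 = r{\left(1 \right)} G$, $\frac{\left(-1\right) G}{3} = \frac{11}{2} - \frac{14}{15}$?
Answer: $\frac{19298449}{900} \approx 21443.0$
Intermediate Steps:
$G = - \frac{137}{10}$ ($G = - 3 \left(\frac{11}{2} - \frac{14}{15}\right) = \left(-3\right) \frac{137}{30} = - \frac{137}{10} \approx -13.7$)
$r{\left(g \right)} = \frac{1}{-4 + g}$
$P = - \frac{73}{30}$ ($P = -7 + \frac{1}{-4 + 1} \left(- \frac{137}{10}\right) = -7 + \frac{1}{-3} \left(- \frac{137}{10}\right) = -7 - - \frac{137}{30} = -7 + \frac{137}{30} = - \frac{73}{30} \approx -2.4333$)
$\left(P - 144\right)^{2} = \left(- \frac{73}{30} - 144\right)^{2} = \left(- \frac{4393}{30}\right)^{2} = \frac{19298449}{900}$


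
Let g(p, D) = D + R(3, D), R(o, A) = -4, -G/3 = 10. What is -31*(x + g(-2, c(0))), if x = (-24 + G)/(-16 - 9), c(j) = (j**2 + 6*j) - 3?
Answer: 3751/25 ≈ 150.04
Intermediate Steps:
G = -30 (G = -3*10 = -30)
c(j) = -3 + j**2 + 6*j
g(p, D) = -4 + D (g(p, D) = D - 4 = -4 + D)
x = 54/25 (x = (-24 - 30)/(-16 - 9) = -54/(-25) = -54*(-1/25) = 54/25 ≈ 2.1600)
-31*(x + g(-2, c(0))) = -31*(54/25 + (-4 + (-3 + 0**2 + 6*0))) = -31*(54/25 + (-4 + (-3 + 0 + 0))) = -31*(54/25 + (-4 - 3)) = -31*(54/25 - 7) = -31*(-121/25) = 3751/25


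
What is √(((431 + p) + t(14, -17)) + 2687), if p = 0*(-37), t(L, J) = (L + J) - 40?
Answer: 5*√123 ≈ 55.453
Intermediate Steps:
t(L, J) = -40 + J + L (t(L, J) = (J + L) - 40 = -40 + J + L)
p = 0
√(((431 + p) + t(14, -17)) + 2687) = √(((431 + 0) + (-40 - 17 + 14)) + 2687) = √((431 - 43) + 2687) = √(388 + 2687) = √3075 = 5*√123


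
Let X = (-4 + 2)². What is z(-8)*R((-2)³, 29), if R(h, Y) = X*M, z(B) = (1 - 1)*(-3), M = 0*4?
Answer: 0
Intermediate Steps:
M = 0
X = 4 (X = (-2)² = 4)
z(B) = 0 (z(B) = 0*(-3) = 0)
R(h, Y) = 0 (R(h, Y) = 4*0 = 0)
z(-8)*R((-2)³, 29) = 0*0 = 0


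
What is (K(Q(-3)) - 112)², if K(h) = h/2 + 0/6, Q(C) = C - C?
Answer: 12544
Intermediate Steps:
Q(C) = 0
K(h) = h/2 (K(h) = h*(½) + 0*(⅙) = h/2 + 0 = h/2)
(K(Q(-3)) - 112)² = ((½)*0 - 112)² = (0 - 112)² = (-112)² = 12544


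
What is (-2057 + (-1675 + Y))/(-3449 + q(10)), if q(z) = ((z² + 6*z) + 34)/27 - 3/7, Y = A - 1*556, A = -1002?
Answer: 499905/325292 ≈ 1.5368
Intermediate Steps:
Y = -1558 (Y = -1002 - 1*556 = -1002 - 556 = -1558)
q(z) = 157/189 + z²/27 + 2*z/9 (q(z) = (34 + z² + 6*z)*(1/27) - 3*⅐ = (34/27 + z²/27 + 2*z/9) - 3/7 = 157/189 + z²/27 + 2*z/9)
(-2057 + (-1675 + Y))/(-3449 + q(10)) = (-2057 + (-1675 - 1558))/(-3449 + (157/189 + (1/27)*10² + (2/9)*10)) = (-2057 - 3233)/(-3449 + (157/189 + (1/27)*100 + 20/9)) = -5290/(-3449 + (157/189 + 100/27 + 20/9)) = -5290/(-3449 + 1277/189) = -5290/(-650584/189) = -5290*(-189/650584) = 499905/325292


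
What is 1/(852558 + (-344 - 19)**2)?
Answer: 1/984327 ≈ 1.0159e-6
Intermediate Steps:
1/(852558 + (-344 - 19)**2) = 1/(852558 + (-363)**2) = 1/(852558 + 131769) = 1/984327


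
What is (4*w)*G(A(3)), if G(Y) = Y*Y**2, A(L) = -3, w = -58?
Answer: 6264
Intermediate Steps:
G(Y) = Y**3
(4*w)*G(A(3)) = (4*(-58))*(-3)**3 = -232*(-27) = 6264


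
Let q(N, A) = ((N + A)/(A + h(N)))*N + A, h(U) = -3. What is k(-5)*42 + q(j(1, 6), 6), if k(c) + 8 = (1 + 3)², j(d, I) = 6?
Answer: 366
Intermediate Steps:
q(N, A) = A + N*(A + N)/(-3 + A) (q(N, A) = ((N + A)/(A - 3))*N + A = ((A + N)/(-3 + A))*N + A = N*(A + N)/(-3 + A) + A = A + N*(A + N)/(-3 + A))
k(c) = 8 (k(c) = -8 + (1 + 3)² = -8 + 4² = -8 + 16 = 8)
k(-5)*42 + q(j(1, 6), 6) = 8*42 + (6² + 6² - 3*6 + 6*6)/(-3 + 6) = 336 + (36 + 36 - 18 + 36)/3 = 336 + (⅓)*90 = 336 + 30 = 366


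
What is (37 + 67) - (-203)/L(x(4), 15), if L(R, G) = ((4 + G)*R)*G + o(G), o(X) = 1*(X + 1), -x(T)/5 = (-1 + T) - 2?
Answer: 146333/1409 ≈ 103.86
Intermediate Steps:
x(T) = 15 - 5*T (x(T) = -5*((-1 + T) - 2) = -5*(-3 + T) = 15 - 5*T)
o(X) = 1 + X (o(X) = 1*(1 + X) = 1 + X)
L(R, G) = 1 + G + G*R*(4 + G) (L(R, G) = ((4 + G)*R)*G + (1 + G) = (R*(4 + G))*G + (1 + G) = G*R*(4 + G) + (1 + G) = 1 + G + G*R*(4 + G))
(37 + 67) - (-203)/L(x(4), 15) = (37 + 67) - (-203)/(1 + 15 + (15 - 5*4)*15² + 4*15*(15 - 5*4)) = 104 - (-203)/(1 + 15 + (15 - 20)*225 + 4*15*(15 - 20)) = 104 - (-203)/(1 + 15 - 5*225 + 4*15*(-5)) = 104 - (-203)/(1 + 15 - 1125 - 300) = 104 - (-203)/(-1409) = 104 - (-203)*(-1)/1409 = 104 - 1*203/1409 = 104 - 203/1409 = 146333/1409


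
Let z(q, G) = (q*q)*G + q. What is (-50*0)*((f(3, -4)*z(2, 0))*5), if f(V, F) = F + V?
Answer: 0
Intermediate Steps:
z(q, G) = q + G*q**2 (z(q, G) = q**2*G + q = G*q**2 + q = q + G*q**2)
(-50*0)*((f(3, -4)*z(2, 0))*5) = (-50*0)*(((-4 + 3)*(2*(1 + 0*2)))*5) = (-10*0)*(-2*(1 + 0)*5) = 0*(-2*5) = 0*(-10) = 0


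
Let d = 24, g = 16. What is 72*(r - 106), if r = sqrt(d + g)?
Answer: -7632 + 144*sqrt(10) ≈ -7176.6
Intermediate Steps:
r = 2*sqrt(10) (r = sqrt(24 + 16) = sqrt(40) = 2*sqrt(10) ≈ 6.3246)
72*(r - 106) = 72*(2*sqrt(10) - 106) = 72*(-106 + 2*sqrt(10)) = -7632 + 144*sqrt(10)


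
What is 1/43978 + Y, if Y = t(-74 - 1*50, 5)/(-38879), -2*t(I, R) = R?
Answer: 74412/854910331 ≈ 8.7041e-5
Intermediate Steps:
t(I, R) = -R/2
Y = 5/77758 (Y = -½*5/(-38879) = -5/2*(-1/38879) = 5/77758 ≈ 6.4302e-5)
1/43978 + Y = 1/43978 + 5/77758 = 74412/854910331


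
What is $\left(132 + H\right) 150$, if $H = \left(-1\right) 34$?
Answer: $14700$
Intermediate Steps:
$H = -34$
$\left(132 + H\right) 150 = \left(132 - 34\right) 150 = 98 \cdot 150 = 14700$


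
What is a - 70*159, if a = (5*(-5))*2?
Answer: -11180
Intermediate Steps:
a = -50 (a = -25*2 = -50)
a - 70*159 = -50 - 70*159 = -50 - 11130 = -11180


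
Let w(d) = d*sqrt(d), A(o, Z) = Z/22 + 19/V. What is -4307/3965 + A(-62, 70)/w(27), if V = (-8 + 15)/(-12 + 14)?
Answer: -4307/3965 + 221*sqrt(3)/6237 ≈ -1.0249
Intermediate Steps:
V = 7/2 ≈ 3.5000
A(o, Z) = 38/7 + Z/22 (A(o, Z) = Z/22 + 19/(7/2) = Z*(1/22) + 19*(2/7) = Z/22 + 38/7 = 38/7 + Z/22)
w(d) = d**(3/2)
-4307/3965 + A(-62, 70)/w(27) = -4307/3965 + (38/7 + (1/22)*70)/(27**(3/2)) = -4307*1/3965 + (38/7 + 35/11)/((81*sqrt(3))) = -4307/3965 + 663*(sqrt(3)/243)/77 = -4307/3965 + 221*sqrt(3)/6237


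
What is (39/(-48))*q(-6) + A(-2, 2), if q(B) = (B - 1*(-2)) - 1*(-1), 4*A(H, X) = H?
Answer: 31/16 ≈ 1.9375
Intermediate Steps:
A(H, X) = H/4
q(B) = 3 + B (q(B) = (B + 2) + 1 = (2 + B) + 1 = 3 + B)
(39/(-48))*q(-6) + A(-2, 2) = (39/(-48))*(3 - 6) + (1/4)*(-2) = (39*(-1/48))*(-3) - 1/2 = -13/16*(-3) - 1/2 = 39/16 - 1/2 = 31/16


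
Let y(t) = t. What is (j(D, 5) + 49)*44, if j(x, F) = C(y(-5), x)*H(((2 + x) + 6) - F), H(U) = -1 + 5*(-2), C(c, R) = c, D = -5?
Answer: 4576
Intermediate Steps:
H(U) = -11 (H(U) = -1 - 10 = -11)
j(x, F) = 55 (j(x, F) = -5*(-11) = 55)
(j(D, 5) + 49)*44 = (55 + 49)*44 = 104*44 = 4576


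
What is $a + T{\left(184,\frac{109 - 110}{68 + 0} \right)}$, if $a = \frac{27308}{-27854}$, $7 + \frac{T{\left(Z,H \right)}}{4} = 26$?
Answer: $\frac{1044798}{13927} \approx 75.02$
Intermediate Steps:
$T{\left(Z,H \right)} = 76$ ($T{\left(Z,H \right)} = -28 + 4 \cdot 26 = -28 + 104 = 76$)
$a = - \frac{13654}{13927}$ ($a = 27308 \left(- \frac{1}{27854}\right) = - \frac{13654}{13927} \approx -0.9804$)
$a + T{\left(184,\frac{109 - 110}{68 + 0} \right)} = - \frac{13654}{13927} + 76 = \frac{1044798}{13927}$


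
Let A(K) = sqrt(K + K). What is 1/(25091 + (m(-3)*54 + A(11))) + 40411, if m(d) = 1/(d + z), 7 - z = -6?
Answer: 318150383673262/7872865887 - 25*sqrt(22)/15745731774 ≈ 40411.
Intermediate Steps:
z = 13 (z = 7 - 1*(-6) = 7 + 6 = 13)
A(K) = sqrt(2)*sqrt(K) (A(K) = sqrt(2*K) = sqrt(2)*sqrt(K))
m(d) = 1/(13 + d) (m(d) = 1/(d + 13) = 1/(13 + d))
1/(25091 + (m(-3)*54 + A(11))) + 40411 = 1/(25091 + (54/(13 - 3) + sqrt(2)*sqrt(11))) + 40411 = 1/(25091 + (54/10 + sqrt(22))) + 40411 = 1/(25091 + ((1/10)*54 + sqrt(22))) + 40411 = 1/(25091 + (27/5 + sqrt(22))) + 40411 = 1/(125482/5 + sqrt(22)) + 40411 = 40411 + 1/(125482/5 + sqrt(22))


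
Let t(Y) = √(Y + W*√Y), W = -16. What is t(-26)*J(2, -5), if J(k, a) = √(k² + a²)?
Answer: √(-754 - 464*I*√26) ≈ 29.404 - 40.232*I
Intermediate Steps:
t(Y) = √(Y - 16*√Y)
J(k, a) = √(a² + k²)
t(-26)*J(2, -5) = √(-26 - 16*I*√26)*√((-5)² + 2²) = √(-26 - 16*I*√26)*√(25 + 4) = √(-26 - 16*I*√26)*√29 = √29*√(-26 - 16*I*√26)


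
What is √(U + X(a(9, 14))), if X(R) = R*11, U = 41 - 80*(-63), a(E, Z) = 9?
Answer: 2*√1295 ≈ 71.972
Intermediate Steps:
U = 5081 (U = 41 + 5040 = 5081)
X(R) = 11*R
√(U + X(a(9, 14))) = √(5081 + 11*9) = √(5081 + 99) = √5180 = 2*√1295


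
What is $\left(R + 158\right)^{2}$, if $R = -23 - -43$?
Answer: $31684$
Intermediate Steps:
$R = 20$ ($R = -23 + 43 = 20$)
$\left(R + 158\right)^{2} = \left(20 + 158\right)^{2} = 178^{2} = 31684$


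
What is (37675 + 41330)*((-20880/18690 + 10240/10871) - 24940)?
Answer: -1906398028118940/967519 ≈ -1.9704e+9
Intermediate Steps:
(37675 + 41330)*((-20880/18690 + 10240/10871) - 24940) = 79005*((-20880*1/18690 + 10240*(1/10871)) - 24940) = 79005*((-696/623 + 10240/10871) - 24940) = 79005*(-169528/967519 - 24940) = 79005*(-24130093388/967519) = -1906398028118940/967519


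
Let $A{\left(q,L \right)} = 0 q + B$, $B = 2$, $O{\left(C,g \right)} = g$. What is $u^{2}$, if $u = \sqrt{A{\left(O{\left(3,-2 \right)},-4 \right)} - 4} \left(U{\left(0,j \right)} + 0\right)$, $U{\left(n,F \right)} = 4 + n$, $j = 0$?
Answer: $-32$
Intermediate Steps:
$A{\left(q,L \right)} = 2$ ($A{\left(q,L \right)} = 0 q + 2 = 0 + 2 = 2$)
$u = 4 i \sqrt{2}$ ($u = \sqrt{2 - 4} \left(\left(4 + 0\right) + 0\right) = \sqrt{-2} \left(4 + 0\right) = i \sqrt{2} \cdot 4 = 4 i \sqrt{2} \approx 5.6569 i$)
$u^{2} = \left(4 i \sqrt{2}\right)^{2} = -32$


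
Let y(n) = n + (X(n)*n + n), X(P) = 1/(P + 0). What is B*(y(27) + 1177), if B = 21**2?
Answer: 543312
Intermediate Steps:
B = 441
X(P) = 1/P
y(n) = 1 + 2*n (y(n) = n + (n/n + n) = n + (1 + n) = 1 + 2*n)
B*(y(27) + 1177) = 441*((1 + 2*27) + 1177) = 441*((1 + 54) + 1177) = 441*(55 + 1177) = 441*1232 = 543312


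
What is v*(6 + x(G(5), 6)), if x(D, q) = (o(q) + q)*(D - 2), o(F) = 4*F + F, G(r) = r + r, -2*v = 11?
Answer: -1617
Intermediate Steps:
v = -11/2 (v = -½*11 = -11/2 ≈ -5.5000)
G(r) = 2*r
o(F) = 5*F
x(D, q) = 6*q*(-2 + D) (x(D, q) = (5*q + q)*(D - 2) = (6*q)*(-2 + D) = 6*q*(-2 + D))
v*(6 + x(G(5), 6)) = -11*(6 + 6*6*(-2 + 2*5))/2 = -11*(6 + 6*6*(-2 + 10))/2 = -11*(6 + 6*6*8)/2 = -11*(6 + 288)/2 = -11/2*294 = -1617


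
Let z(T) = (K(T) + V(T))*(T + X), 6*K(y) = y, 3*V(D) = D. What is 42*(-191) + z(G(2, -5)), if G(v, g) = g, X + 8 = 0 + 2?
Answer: -15989/2 ≈ -7994.5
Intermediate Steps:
X = -6 (X = -8 + (0 + 2) = -8 + 2 = -6)
V(D) = D/3
K(y) = y/6
z(T) = T*(-6 + T)/2 (z(T) = (T/6 + T/3)*(T - 6) = (T/2)*(-6 + T) = T*(-6 + T)/2)
42*(-191) + z(G(2, -5)) = 42*(-191) + (1/2)*(-5)*(-6 - 5) = -8022 + (1/2)*(-5)*(-11) = -8022 + 55/2 = -15989/2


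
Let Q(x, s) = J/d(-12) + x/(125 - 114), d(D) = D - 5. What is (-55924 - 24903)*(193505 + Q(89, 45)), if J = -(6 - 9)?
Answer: -2924879778705/187 ≈ -1.5641e+10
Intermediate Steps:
d(D) = -5 + D
J = 3 (J = -1*(-3) = 3)
Q(x, s) = -3/17 + x/11 (Q(x, s) = 3/(-5 - 12) + x/(125 - 114) = 3/(-17) + x/11 = 3*(-1/17) + x*(1/11) = -3/17 + x/11)
(-55924 - 24903)*(193505 + Q(89, 45)) = (-55924 - 24903)*(193505 + (-3/17 + (1/11)*89)) = -80827*(193505 + (-3/17 + 89/11)) = -80827*(193505 + 1480/187) = -80827*36186915/187 = -2924879778705/187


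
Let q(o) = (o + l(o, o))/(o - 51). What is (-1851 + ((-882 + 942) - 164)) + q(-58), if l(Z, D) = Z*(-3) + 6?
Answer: -213217/109 ≈ -1956.1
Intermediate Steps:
l(Z, D) = 6 - 3*Z (l(Z, D) = -3*Z + 6 = 6 - 3*Z)
q(o) = (6 - 2*o)/(-51 + o) (q(o) = (o + (6 - 3*o))/(o - 51) = (6 - 2*o)/(-51 + o))
(-1851 + ((-882 + 942) - 164)) + q(-58) = (-1851 + ((-882 + 942) - 164)) + 2*(3 - 1*(-58))/(-51 - 58) = (-1851 + (60 - 164)) + 2*(3 + 58)/(-109) = (-1851 - 104) + 2*(-1/109)*61 = -1955 - 122/109 = -213217/109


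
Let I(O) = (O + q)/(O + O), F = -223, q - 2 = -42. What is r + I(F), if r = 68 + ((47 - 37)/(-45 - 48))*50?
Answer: 2621963/41478 ≈ 63.213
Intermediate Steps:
q = -40 (q = 2 - 42 = -40)
I(O) = (-40 + O)/(2*O) (I(O) = (O - 40)/(O + O) = (-40 + O)/((2*O)) = (-40 + O)*(1/(2*O)) = (-40 + O)/(2*O))
r = 5824/93 (r = 68 + (10/(-93))*50 = 68 + (10*(-1/93))*50 = 68 - 10/93*50 = 68 - 500/93 = 5824/93 ≈ 62.624)
r + I(F) = 5824/93 + (½)*(-40 - 223)/(-223) = 5824/93 + (½)*(-1/223)*(-263) = 5824/93 + 263/446 = 2621963/41478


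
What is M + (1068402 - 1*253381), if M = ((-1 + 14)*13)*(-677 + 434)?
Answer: 773954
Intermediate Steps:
M = -41067 (M = (13*13)*(-243) = 169*(-243) = -41067)
M + (1068402 - 1*253381) = -41067 + (1068402 - 1*253381) = -41067 + (1068402 - 253381) = -41067 + 815021 = 773954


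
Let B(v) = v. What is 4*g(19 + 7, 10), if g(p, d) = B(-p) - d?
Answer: -144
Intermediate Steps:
g(p, d) = -d - p (g(p, d) = -p - d = -d - p)
4*g(19 + 7, 10) = 4*(-1*10 - (19 + 7)) = 4*(-10 - 1*26) = 4*(-10 - 26) = 4*(-36) = -144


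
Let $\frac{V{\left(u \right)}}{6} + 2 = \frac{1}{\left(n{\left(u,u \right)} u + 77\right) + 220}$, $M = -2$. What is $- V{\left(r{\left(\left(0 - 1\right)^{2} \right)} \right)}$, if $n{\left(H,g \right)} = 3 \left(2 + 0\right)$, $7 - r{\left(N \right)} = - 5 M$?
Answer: $\frac{1114}{93} \approx 11.979$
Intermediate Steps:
$r{\left(N \right)} = -3$ ($r{\left(N \right)} = 7 - \left(-5\right) \left(-2\right) = 7 - 10 = -3$)
$n{\left(H,g \right)} = 6$ ($n{\left(H,g \right)} = 3 \cdot 2 = 6$)
$V{\left(u \right)} = -12 + \frac{6}{297 + 6 u}$ ($V{\left(u \right)} = -12 + \frac{6}{\left(6 u + 77\right) + 220} = -12 + \frac{6}{\left(77 + 6 u\right) + 220} = -12 + \frac{6}{297 + 6 u}$)
$- V{\left(r{\left(\left(0 - 1\right)^{2} \right)} \right)} = - \frac{2 \left(-593 - -36\right)}{99 + 2 \left(-3\right)} = - \frac{2 \left(-593 + 36\right)}{99 - 6} = - \frac{2 \left(-557\right)}{93} = \left(-1\right) \left(- \frac{1114}{93}\right) = \frac{1114}{93}$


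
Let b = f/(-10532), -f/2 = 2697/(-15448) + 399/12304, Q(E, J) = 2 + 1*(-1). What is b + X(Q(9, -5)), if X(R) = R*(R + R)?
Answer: 250226663251/125115020384 ≈ 2.0000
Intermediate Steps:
Q(E, J) = 1 (Q(E, J) = 2 - 1 = 1)
f = 3377517/11879512 (f = -2*(2697/(-15448) + 399/12304) = -2*(2697*(-1/15448) + 399*(1/12304)) = -2*(-2697/15448 + 399/12304) = -2*(-3377517/23759024) = 3377517/11879512 ≈ 0.28431)
X(R) = 2*R² (X(R) = R*(2*R) = 2*R²)
b = -3377517/125115020384 (b = (3377517/11879512)/(-10532) = (3377517/11879512)*(-1/10532) = -3377517/125115020384 ≈ -2.6995e-5)
b + X(Q(9, -5)) = -3377517/125115020384 + 2*1² = -3377517/125115020384 + 2*1 = -3377517/125115020384 + 2 = 250226663251/125115020384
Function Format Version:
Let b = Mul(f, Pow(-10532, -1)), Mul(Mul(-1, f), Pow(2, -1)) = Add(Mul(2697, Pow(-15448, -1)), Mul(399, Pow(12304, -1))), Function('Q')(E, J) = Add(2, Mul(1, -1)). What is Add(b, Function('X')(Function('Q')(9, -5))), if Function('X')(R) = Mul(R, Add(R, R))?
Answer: Rational(250226663251, 125115020384) ≈ 2.0000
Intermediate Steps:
Function('Q')(E, J) = 1 (Function('Q')(E, J) = Add(2, -1) = 1)
f = Rational(3377517, 11879512) (f = Mul(-2, Add(Mul(2697, Pow(-15448, -1)), Mul(399, Pow(12304, -1)))) = Mul(-2, Add(Mul(2697, Rational(-1, 15448)), Mul(399, Rational(1, 12304)))) = Mul(-2, Add(Rational(-2697, 15448), Rational(399, 12304))) = Mul(-2, Rational(-3377517, 23759024)) = Rational(3377517, 11879512) ≈ 0.28431)
Function('X')(R) = Mul(2, Pow(R, 2)) (Function('X')(R) = Mul(R, Mul(2, R)) = Mul(2, Pow(R, 2)))
b = Rational(-3377517, 125115020384) (b = Mul(Rational(3377517, 11879512), Pow(-10532, -1)) = Mul(Rational(3377517, 11879512), Rational(-1, 10532)) = Rational(-3377517, 125115020384) ≈ -2.6995e-5)
Add(b, Function('X')(Function('Q')(9, -5))) = Add(Rational(-3377517, 125115020384), Mul(2, Pow(1, 2))) = Add(Rational(-3377517, 125115020384), Mul(2, 1)) = Add(Rational(-3377517, 125115020384), 2) = Rational(250226663251, 125115020384)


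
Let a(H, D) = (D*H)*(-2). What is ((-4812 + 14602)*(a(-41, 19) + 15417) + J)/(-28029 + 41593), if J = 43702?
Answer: 41557238/3391 ≈ 12255.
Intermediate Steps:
a(H, D) = -2*D*H
((-4812 + 14602)*(a(-41, 19) + 15417) + J)/(-28029 + 41593) = ((-4812 + 14602)*(-2*19*(-41) + 15417) + 43702)/(-28029 + 41593) = (9790*(1558 + 15417) + 43702)/13564 = (9790*16975 + 43702)*(1/13564) = (166185250 + 43702)*(1/13564) = 166228952*(1/13564) = 41557238/3391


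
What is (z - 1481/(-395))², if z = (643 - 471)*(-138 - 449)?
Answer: 1590358488731401/156025 ≈ 1.0193e+10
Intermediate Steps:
z = -100964 (z = 172*(-587) = -100964)
(z - 1481/(-395))² = (-100964 - 1481/(-395))² = (-100964 - 1481*(-1/395))² = (-100964 + 1481/395)² = (-39879299/395)² = 1590358488731401/156025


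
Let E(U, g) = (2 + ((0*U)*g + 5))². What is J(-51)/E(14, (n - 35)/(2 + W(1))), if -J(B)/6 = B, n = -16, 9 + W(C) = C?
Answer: 306/49 ≈ 6.2449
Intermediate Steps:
W(C) = -9 + C
J(B) = -6*B
E(U, g) = 49 (E(U, g) = (2 + (0*g + 5))² = (2 + (0 + 5))² = (2 + 5)² = 7² = 49)
J(-51)/E(14, (n - 35)/(2 + W(1))) = -6*(-51)/49 = 306*(1/49) = 306/49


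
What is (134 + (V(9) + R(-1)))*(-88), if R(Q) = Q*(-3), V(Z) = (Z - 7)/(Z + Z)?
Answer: -108592/9 ≈ -12066.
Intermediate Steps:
V(Z) = (-7 + Z)/(2*Z) (V(Z) = (-7 + Z)/((2*Z)) = (-7 + Z)*(1/(2*Z)) = (-7 + Z)/(2*Z))
R(Q) = -3*Q
(134 + (V(9) + R(-1)))*(-88) = (134 + ((1/2)*(-7 + 9)/9 - 3*(-1)))*(-88) = (134 + ((1/2)*(1/9)*2 + 3))*(-88) = (134 + (1/9 + 3))*(-88) = (134 + 28/9)*(-88) = (1234/9)*(-88) = -108592/9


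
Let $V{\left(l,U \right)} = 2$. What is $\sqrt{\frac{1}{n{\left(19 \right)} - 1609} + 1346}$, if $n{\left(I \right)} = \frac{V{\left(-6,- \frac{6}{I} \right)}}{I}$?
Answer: $\frac{\sqrt{1257787641495}}{30569} \approx 36.688$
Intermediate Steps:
$n{\left(I \right)} = \frac{2}{I}$
$\sqrt{\frac{1}{n{\left(19 \right)} - 1609} + 1346} = \sqrt{\frac{1}{\frac{2}{19} - 1609} + 1346} = \sqrt{\frac{1}{- \frac{30569}{19}} + 1346} = \sqrt{- \frac{19}{30569} + 1346} = \sqrt{\frac{41145855}{30569}} = \frac{\sqrt{1257787641495}}{30569}$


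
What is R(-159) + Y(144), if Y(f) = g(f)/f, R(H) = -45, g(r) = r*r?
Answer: 99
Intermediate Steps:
g(r) = r**2
Y(f) = f (Y(f) = f**2/f = f)
R(-159) + Y(144) = -45 + 144 = 99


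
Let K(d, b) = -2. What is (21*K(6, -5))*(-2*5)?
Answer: 420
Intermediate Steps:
(21*K(6, -5))*(-2*5) = (21*(-2))*(-2*5) = -42*(-10) = 420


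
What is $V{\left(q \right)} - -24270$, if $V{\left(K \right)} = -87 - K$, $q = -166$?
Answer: $24349$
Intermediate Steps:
$V{\left(q \right)} - -24270 = \left(-87 - -166\right) - -24270 = \left(-87 + 166\right) + 24270 = 79 + 24270 = 24349$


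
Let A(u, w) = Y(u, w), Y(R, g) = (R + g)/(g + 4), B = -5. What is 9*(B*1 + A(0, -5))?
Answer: 0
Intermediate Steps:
Y(R, g) = (R + g)/(4 + g)
A(u, w) = (u + w)/(4 + w)
9*(B*1 + A(0, -5)) = 9*(-5*1 + (0 - 5)/(4 - 5)) = 9*(-5 - 5/(-1)) = 9*(-5 - 1*(-5)) = 9*(-5 + 5) = 9*0 = 0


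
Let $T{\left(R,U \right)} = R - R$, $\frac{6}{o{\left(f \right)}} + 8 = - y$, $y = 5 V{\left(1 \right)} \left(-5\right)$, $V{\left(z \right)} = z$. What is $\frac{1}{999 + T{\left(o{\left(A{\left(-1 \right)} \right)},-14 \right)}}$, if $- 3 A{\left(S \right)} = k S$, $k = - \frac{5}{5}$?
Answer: $\frac{1}{999} \approx 0.001001$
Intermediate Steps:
$k = -1$ ($k = \left(-5\right) \frac{1}{5} = -1$)
$y = -25$ ($y = 5 \cdot 1 \left(-5\right) = 5 \left(-5\right) = -25$)
$A{\left(S \right)} = \frac{S}{3}$ ($A{\left(S \right)} = - \frac{\left(-1\right) S}{3} = \frac{S}{3}$)
$o{\left(f \right)} = \frac{6}{17}$ ($o{\left(f \right)} = \frac{6}{-8 - -25} = \frac{6}{-8 + 25} = \frac{6}{17}$)
$T{\left(R,U \right)} = 0$
$\frac{1}{999 + T{\left(o{\left(A{\left(-1 \right)} \right)},-14 \right)}} = \frac{1}{999 + 0} = \frac{1}{999}$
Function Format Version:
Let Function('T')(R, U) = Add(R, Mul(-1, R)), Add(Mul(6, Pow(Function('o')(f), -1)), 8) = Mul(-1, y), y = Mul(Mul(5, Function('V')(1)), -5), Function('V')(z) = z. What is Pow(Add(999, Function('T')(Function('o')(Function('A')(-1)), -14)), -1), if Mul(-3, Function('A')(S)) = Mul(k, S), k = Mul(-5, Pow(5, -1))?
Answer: Rational(1, 999) ≈ 0.0010010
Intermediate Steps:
k = -1 (k = Mul(-5, Rational(1, 5)) = -1)
y = -25 (y = Mul(Mul(5, 1), -5) = Mul(5, -5) = -25)
Function('A')(S) = Mul(Rational(1, 3), S) (Function('A')(S) = Mul(Rational(-1, 3), Mul(-1, S)) = Mul(Rational(1, 3), S))
Function('o')(f) = Rational(6, 17) (Function('o')(f) = Mul(6, Pow(Add(-8, Mul(-1, -25)), -1)) = Mul(6, Pow(Add(-8, 25), -1)) = Mul(6, Pow(17, -1)) = Mul(6, Rational(1, 17)) = Rational(6, 17))
Function('T')(R, U) = 0
Pow(Add(999, Function('T')(Function('o')(Function('A')(-1)), -14)), -1) = Pow(Add(999, 0), -1) = Pow(999, -1) = Rational(1, 999)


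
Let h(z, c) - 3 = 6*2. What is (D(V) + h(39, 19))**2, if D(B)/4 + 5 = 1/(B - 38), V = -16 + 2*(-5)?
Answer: 6561/256 ≈ 25.629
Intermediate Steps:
h(z, c) = 15 (h(z, c) = 3 + 6*2 = 3 + 12 = 15)
V = -26 (V = -16 - 10 = -26)
D(B) = -20 + 4/(-38 + B) (D(B) = -20 + 4/(B - 38) = -20 + 4/(-38 + B))
(D(V) + h(39, 19))**2 = (4*(191 - 5*(-26))/(-38 - 26) + 15)**2 = (4*(191 + 130)/(-64) + 15)**2 = (4*(-1/64)*321 + 15)**2 = (-321/16 + 15)**2 = (-81/16)**2 = 6561/256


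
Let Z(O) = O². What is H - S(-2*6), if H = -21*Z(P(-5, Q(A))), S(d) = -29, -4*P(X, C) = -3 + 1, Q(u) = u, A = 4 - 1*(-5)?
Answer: 95/4 ≈ 23.750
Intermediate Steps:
A = 9 (A = 4 + 5 = 9)
P(X, C) = ½ (P(X, C) = -(-3 + 1)/4 = -¼*(-2) = ½)
H = -21/4 (H = -21*(½)² = -21*¼ = -21/4 ≈ -5.2500)
H - S(-2*6) = -21/4 - 1*(-29) = -21/4 + 29 = 95/4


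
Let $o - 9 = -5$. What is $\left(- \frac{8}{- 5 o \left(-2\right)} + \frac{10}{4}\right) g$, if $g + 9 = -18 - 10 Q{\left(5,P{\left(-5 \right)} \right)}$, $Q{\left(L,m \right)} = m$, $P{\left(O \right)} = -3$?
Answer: $\frac{69}{10} \approx 6.9$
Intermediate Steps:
$o = 4$ ($o = 9 - 5 = 4$)
$g = 3$ ($g = -9 - -12 = -9 + \left(-18 + 30\right) = -9 + 12 = 3$)
$\left(- \frac{8}{- 5 o \left(-2\right)} + \frac{10}{4}\right) g = \left(- \frac{8}{\left(-5\right) 4 \left(-2\right)} + \frac{10}{4}\right) 3 = \left(- \frac{8}{\left(-20\right) \left(-2\right)} + 10 \cdot \frac{1}{4}\right) 3 = \left(- \frac{8}{40} + \frac{5}{2}\right) 3 = \left(\left(-8\right) \frac{1}{40} + \frac{5}{2}\right) 3 = \left(- \frac{1}{5} + \frac{5}{2}\right) 3 = \frac{23}{10} \cdot 3 = \frac{69}{10}$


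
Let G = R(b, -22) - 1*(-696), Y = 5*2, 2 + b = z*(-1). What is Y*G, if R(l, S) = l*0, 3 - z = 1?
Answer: 6960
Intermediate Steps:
z = 2 (z = 3 - 1*1 = 3 - 1 = 2)
b = -4 (b = -2 + 2*(-1) = -2 - 2 = -4)
R(l, S) = 0
Y = 10
G = 696 (G = 0 - 1*(-696) = 0 + 696 = 696)
Y*G = 10*696 = 6960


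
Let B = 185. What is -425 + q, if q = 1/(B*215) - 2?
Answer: -16983924/39775 ≈ -427.00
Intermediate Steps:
q = -79549/39775 (q = 1/(185*215) - 2 = (1/185)*(1/215) - 2 = 1/39775 - 2 = -79549/39775 ≈ -2.0000)
-425 + q = -425 - 79549/39775 = -16983924/39775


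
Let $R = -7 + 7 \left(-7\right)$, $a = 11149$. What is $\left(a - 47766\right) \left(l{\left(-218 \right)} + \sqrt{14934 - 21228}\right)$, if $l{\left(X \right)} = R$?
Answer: $2050552 - 36617 i \sqrt{6294} \approx 2.0506 \cdot 10^{6} - 2.905 \cdot 10^{6} i$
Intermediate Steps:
$R = -56$ ($R = -7 - 49 = -56$)
$l{\left(X \right)} = -56$
$\left(a - 47766\right) \left(l{\left(-218 \right)} + \sqrt{14934 - 21228}\right) = \left(11149 - 47766\right) \left(-56 + \sqrt{14934 - 21228}\right) = - 36617 \left(-56 + \sqrt{-6294}\right) = - 36617 \left(-56 + i \sqrt{6294}\right) = 2050552 - 36617 i \sqrt{6294}$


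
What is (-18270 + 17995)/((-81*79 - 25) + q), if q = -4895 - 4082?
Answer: 275/15401 ≈ 0.017856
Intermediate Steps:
q = -8977
(-18270 + 17995)/((-81*79 - 25) + q) = (-18270 + 17995)/((-81*79 - 25) - 8977) = -275/((-6399 - 25) - 8977) = -275/(-6424 - 8977) = -275/(-15401) = -275*(-1/15401) = 275/15401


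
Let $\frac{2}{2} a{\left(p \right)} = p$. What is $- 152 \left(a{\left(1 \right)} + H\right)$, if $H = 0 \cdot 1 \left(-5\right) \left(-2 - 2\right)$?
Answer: $-152$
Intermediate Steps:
$a{\left(p \right)} = p$
$H = 0$ ($H = 0 \left(-5\right) \left(-4\right) = 0 \left(-4\right) = 0$)
$- 152 \left(a{\left(1 \right)} + H\right) = - 152 \left(1 + 0\right) = \left(-152\right) 1 = -152$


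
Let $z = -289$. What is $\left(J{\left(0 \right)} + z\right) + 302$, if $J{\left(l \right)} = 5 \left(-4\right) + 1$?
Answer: $-6$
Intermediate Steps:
$J{\left(l \right)} = -19$ ($J{\left(l \right)} = -20 + 1 = -19$)
$\left(J{\left(0 \right)} + z\right) + 302 = \left(-19 - 289\right) + 302 = -308 + 302 = -6$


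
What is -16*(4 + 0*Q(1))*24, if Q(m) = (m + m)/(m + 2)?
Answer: -1536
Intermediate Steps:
Q(m) = 2*m/(2 + m) (Q(m) = (2*m)/(2 + m) = 2*m/(2 + m))
-16*(4 + 0*Q(1))*24 = -16*(4 + 0*(2*1/(2 + 1)))*24 = -16*(4 + 0*(2*1/3))*24 = -16*(4 + 0*(2*1*(1/3)))*24 = -16*(4 + 0*(2/3))*24 = -16*(4 + 0)*24 = -16*4*24 = -64*24 = -1536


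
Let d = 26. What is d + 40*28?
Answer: 1146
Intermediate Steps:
d + 40*28 = 26 + 40*28 = 26 + 1120 = 1146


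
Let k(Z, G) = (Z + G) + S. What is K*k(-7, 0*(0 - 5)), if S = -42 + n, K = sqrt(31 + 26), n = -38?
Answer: -87*sqrt(57) ≈ -656.84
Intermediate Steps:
K = sqrt(57) ≈ 7.5498
S = -80 (S = -42 - 38 = -80)
k(Z, G) = -80 + G + Z (k(Z, G) = (Z + G) - 80 = (G + Z) - 80 = -80 + G + Z)
K*k(-7, 0*(0 - 5)) = sqrt(57)*(-80 + 0*(0 - 5) - 7) = sqrt(57)*(-80 + 0*(-5) - 7) = sqrt(57)*(-80 + 0 - 7) = sqrt(57)*(-87) = -87*sqrt(57)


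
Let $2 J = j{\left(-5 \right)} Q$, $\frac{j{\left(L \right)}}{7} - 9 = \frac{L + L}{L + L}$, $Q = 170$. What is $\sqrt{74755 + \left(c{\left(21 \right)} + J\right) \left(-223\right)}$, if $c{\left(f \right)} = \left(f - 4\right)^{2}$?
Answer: $i \sqrt{1316542} \approx 1147.4 i$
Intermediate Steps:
$c{\left(f \right)} = \left(-4 + f\right)^{2}$
$j{\left(L \right)} = 70$ ($j{\left(L \right)} = 63 + 7 \frac{L + L}{L + L} = 63 + 7 \frac{2 L}{2 L} = 63 + 7 \cdot 2 L \frac{1}{2 L} = 63 + 7 \cdot 1 = 63 + 7 = 70$)
$J = 5950$ ($J = \frac{70 \cdot 170}{2} = \frac{1}{2} \cdot 11900 = 5950$)
$\sqrt{74755 + \left(c{\left(21 \right)} + J\right) \left(-223\right)} = \sqrt{74755 + \left(\left(-4 + 21\right)^{2} + 5950\right) \left(-223\right)} = \sqrt{74755 + \left(17^{2} + 5950\right) \left(-223\right)} = \sqrt{74755 + \left(289 + 5950\right) \left(-223\right)} = \sqrt{74755 + 6239 \left(-223\right)} = \sqrt{74755 - 1391297} = \sqrt{-1316542} = i \sqrt{1316542}$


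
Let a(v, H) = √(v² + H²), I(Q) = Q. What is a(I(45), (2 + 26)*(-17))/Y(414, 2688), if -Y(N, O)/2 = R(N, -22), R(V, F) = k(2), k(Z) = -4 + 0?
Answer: √228601/8 ≈ 59.765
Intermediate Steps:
k(Z) = -4
R(V, F) = -4
Y(N, O) = 8 (Y(N, O) = -2*(-4) = 8)
a(v, H) = √(H² + v²)
a(I(45), (2 + 26)*(-17))/Y(414, 2688) = √(((2 + 26)*(-17))² + 45²)/8 = √((28*(-17))² + 2025)*(⅛) = √((-476)² + 2025)*(⅛) = √(226576 + 2025)*(⅛) = √228601*(⅛) = √228601/8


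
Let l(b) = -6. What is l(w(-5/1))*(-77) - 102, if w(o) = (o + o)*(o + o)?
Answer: 360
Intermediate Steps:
w(o) = 4*o² (w(o) = (2*o)*(2*o) = 4*o²)
l(w(-5/1))*(-77) - 102 = -6*(-77) - 102 = 462 - 102 = 360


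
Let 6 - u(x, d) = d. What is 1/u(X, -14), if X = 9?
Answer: 1/20 ≈ 0.050000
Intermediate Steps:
u(x, d) = 6 - d
1/u(X, -14) = 1/(6 - 1*(-14)) = 1/(6 + 14) = 1/20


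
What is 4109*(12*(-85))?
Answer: -4191180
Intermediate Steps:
4109*(12*(-85)) = 4109*(-1020) = -4191180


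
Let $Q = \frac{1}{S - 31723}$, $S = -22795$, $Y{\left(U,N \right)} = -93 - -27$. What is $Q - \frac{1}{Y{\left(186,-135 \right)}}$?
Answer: $\frac{13613}{899547} \approx 0.015133$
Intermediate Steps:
$Y{\left(U,N \right)} = -66$ ($Y{\left(U,N \right)} = -93 + 27 = -66$)
$Q = - \frac{1}{54518}$ ($Q = \frac{1}{-22795 - 31723} = \frac{1}{-54518} = - \frac{1}{54518} \approx -1.8343 \cdot 10^{-5}$)
$Q - \frac{1}{Y{\left(186,-135 \right)}} = - \frac{1}{54518} - \frac{1}{-66} = - \frac{1}{54518} - - \frac{1}{66} = - \frac{1}{54518} + \frac{1}{66} = \frac{13613}{899547}$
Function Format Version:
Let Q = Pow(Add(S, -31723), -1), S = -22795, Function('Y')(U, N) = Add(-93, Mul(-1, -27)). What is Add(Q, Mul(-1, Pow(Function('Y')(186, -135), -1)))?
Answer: Rational(13613, 899547) ≈ 0.015133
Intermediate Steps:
Function('Y')(U, N) = -66 (Function('Y')(U, N) = Add(-93, 27) = -66)
Q = Rational(-1, 54518) (Q = Pow(Add(-22795, -31723), -1) = Pow(-54518, -1) = Rational(-1, 54518) ≈ -1.8343e-5)
Add(Q, Mul(-1, Pow(Function('Y')(186, -135), -1))) = Add(Rational(-1, 54518), Mul(-1, Pow(-66, -1))) = Add(Rational(-1, 54518), Mul(-1, Rational(-1, 66))) = Add(Rational(-1, 54518), Rational(1, 66)) = Rational(13613, 899547)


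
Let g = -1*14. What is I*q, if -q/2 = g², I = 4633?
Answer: -1816136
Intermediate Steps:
g = -14
q = -392 (q = -2*(-14)² = -2*196 = -392)
I*q = 4633*(-392) = -1816136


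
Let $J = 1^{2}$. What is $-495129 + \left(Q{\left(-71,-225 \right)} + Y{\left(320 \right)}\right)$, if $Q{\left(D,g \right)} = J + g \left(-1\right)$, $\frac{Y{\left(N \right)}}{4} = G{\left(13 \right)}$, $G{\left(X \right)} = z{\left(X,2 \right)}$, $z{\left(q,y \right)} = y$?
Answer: $-494895$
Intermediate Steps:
$J = 1$
$G{\left(X \right)} = 2$
$Y{\left(N \right)} = 8$ ($Y{\left(N \right)} = 4 \cdot 2 = 8$)
$Q{\left(D,g \right)} = 1 - g$ ($Q{\left(D,g \right)} = 1 + g \left(-1\right) = 1 - g$)
$-495129 + \left(Q{\left(-71,-225 \right)} + Y{\left(320 \right)}\right) = -495129 + \left(\left(1 - -225\right) + 8\right) = -495129 + \left(\left(1 + 225\right) + 8\right) = -495129 + \left(226 + 8\right) = -495129 + 234 = -494895$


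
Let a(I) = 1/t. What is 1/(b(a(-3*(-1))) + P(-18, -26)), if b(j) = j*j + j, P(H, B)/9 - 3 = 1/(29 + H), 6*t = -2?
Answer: 11/372 ≈ 0.029570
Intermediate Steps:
t = -1/3 (t = (1/6)*(-2) = -1/3 ≈ -0.33333)
P(H, B) = 27 + 9/(29 + H)
a(I) = -3 (a(I) = 1/(-1/3) = -3)
b(j) = j + j**2 (b(j) = j**2 + j = j + j**2)
1/(b(a(-3*(-1))) + P(-18, -26)) = 1/(-3*(1 - 3) + 9*(88 + 3*(-18))/(29 - 18)) = 1/(-3*(-2) + 9*(88 - 54)/11) = 1/(6 + 9*(1/11)*34) = 1/(6 + 306/11) = 1/(372/11) = 11/372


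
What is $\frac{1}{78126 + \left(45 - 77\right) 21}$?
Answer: $\frac{1}{77454} \approx 1.2911 \cdot 10^{-5}$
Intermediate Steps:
$\frac{1}{78126 + \left(45 - 77\right) 21} = \frac{1}{78126 - 672} = \frac{1}{77454}$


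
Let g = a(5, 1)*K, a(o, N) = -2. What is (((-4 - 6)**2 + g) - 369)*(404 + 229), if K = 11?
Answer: -184203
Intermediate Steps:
g = -22 (g = -2*11 = -22)
(((-4 - 6)**2 + g) - 369)*(404 + 229) = (((-4 - 6)**2 - 22) - 369)*(404 + 229) = (((-10)**2 - 22) - 369)*633 = ((100 - 22) - 369)*633 = (78 - 369)*633 = -291*633 = -184203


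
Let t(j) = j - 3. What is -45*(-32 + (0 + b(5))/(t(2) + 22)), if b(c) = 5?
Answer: 10005/7 ≈ 1429.3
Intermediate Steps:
t(j) = -3 + j
-45*(-32 + (0 + b(5))/(t(2) + 22)) = -45*(-32 + (0 + 5)/((-3 + 2) + 22)) = -45*(-32 + 5/(-1 + 22)) = -45*(-32 + 5/21) = -45*(-667/21) = 10005/7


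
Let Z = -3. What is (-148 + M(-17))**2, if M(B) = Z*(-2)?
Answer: 20164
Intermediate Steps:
M(B) = 6 (M(B) = -3*(-2) = 6)
(-148 + M(-17))**2 = (-148 + 6)**2 = (-142)**2 = 20164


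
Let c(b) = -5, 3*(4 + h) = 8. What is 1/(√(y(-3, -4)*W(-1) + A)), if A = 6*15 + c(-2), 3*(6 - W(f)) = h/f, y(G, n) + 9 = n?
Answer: 3*√115/115 ≈ 0.27975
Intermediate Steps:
y(G, n) = -9 + n
h = -4/3 (h = -4 + (⅓)*8 = -4 + 8/3 = -4/3 ≈ -1.3333)
W(f) = 6 + 4/(9*f) (W(f) = 6 - (-4)/(9*f) = 6 + 4/(9*f))
A = 85 (A = 6*15 - 5 = 90 - 5 = 85)
1/(√(y(-3, -4)*W(-1) + A)) = 1/(√((-9 - 4)*(6 + (4/9)/(-1)) + 85)) = 1/(√(-13*(6 + (4/9)*(-1)) + 85)) = 1/(√(-13*(6 - 4/9) + 85)) = 1/(√(-13*50/9 + 85)) = 1/(√(-650/9 + 85)) = 1/(√(115/9)) = 1/(√115/3) = 3*√115/115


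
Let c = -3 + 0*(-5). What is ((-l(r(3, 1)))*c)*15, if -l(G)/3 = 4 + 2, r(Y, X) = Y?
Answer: -810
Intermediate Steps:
l(G) = -18 (l(G) = -3*(4 + 2) = -3*6 = -18)
c = -3 (c = -3 + 0 = -3)
((-l(r(3, 1)))*c)*15 = (-1*(-18)*(-3))*15 = (18*(-3))*15 = -54*15 = -810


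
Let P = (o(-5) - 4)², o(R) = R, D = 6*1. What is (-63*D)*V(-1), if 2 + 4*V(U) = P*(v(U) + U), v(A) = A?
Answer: 15498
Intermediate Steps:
D = 6
P = 81 (P = (-5 - 4)² = (-9)² = 81)
V(U) = -½ + 81*U/2 (V(U) = -½ + (81*(U + U))/4 = -½ + (81*(2*U))/4 = -½ + (162*U)/4 = -½ + 81*U/2)
(-63*D)*V(-1) = (-63*6)*(-½ + (81/2)*(-1)) = -378*(-½ - 81/2) = -378*(-41) = 15498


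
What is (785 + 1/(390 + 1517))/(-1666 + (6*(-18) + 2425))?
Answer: 1496996/1241457 ≈ 1.2058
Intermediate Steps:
(785 + 1/(390 + 1517))/(-1666 + (6*(-18) + 2425)) = (785 + 1/1907)/(-1666 + (-108 + 2425)) = (785 + 1/1907)/(-1666 + 2317) = (1496996/1907)/651 = (1496996/1907)*(1/651) = 1496996/1241457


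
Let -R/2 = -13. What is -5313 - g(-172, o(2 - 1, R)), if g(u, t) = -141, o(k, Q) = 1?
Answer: -5172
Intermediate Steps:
R = 26 (R = -2*(-13) = 26)
-5313 - g(-172, o(2 - 1, R)) = -5313 - 1*(-141) = -5313 + 141 = -5172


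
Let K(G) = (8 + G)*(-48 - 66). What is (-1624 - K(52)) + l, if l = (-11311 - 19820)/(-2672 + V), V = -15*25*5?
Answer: 23748283/4547 ≈ 5222.8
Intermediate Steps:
V = -1875 (V = -375*5 = -1875)
K(G) = -912 - 114*G (K(G) = (8 + G)*(-114) = -912 - 114*G)
l = 31131/4547 (l = (-11311 - 19820)/(-2672 - 1875) = -31131/(-4547) = -31131*(-1/4547) = 31131/4547 ≈ 6.8465)
(-1624 - K(52)) + l = (-1624 - (-912 - 114*52)) + 31131/4547 = (-1624 - (-912 - 5928)) + 31131/4547 = (-1624 - 1*(-6840)) + 31131/4547 = (-1624 + 6840) + 31131/4547 = 5216 + 31131/4547 = 23748283/4547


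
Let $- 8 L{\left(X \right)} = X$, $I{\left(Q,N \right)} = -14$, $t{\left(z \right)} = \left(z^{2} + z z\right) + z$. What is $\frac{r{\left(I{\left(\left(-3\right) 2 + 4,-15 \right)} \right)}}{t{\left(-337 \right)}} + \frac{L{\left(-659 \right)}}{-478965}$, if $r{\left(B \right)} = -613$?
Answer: $- \frac{2498306219}{869037927720} \approx -0.0028748$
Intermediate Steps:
$t{\left(z \right)} = z + 2 z^{2}$ ($t{\left(z \right)} = \left(z^{2} + z^{2}\right) + z = 2 z^{2} + z = z + 2 z^{2}$)
$L{\left(X \right)} = - \frac{X}{8}$
$\frac{r{\left(I{\left(\left(-3\right) 2 + 4,-15 \right)} \right)}}{t{\left(-337 \right)}} + \frac{L{\left(-659 \right)}}{-478965} = - \frac{613}{\left(-337\right) \left(1 + 2 \left(-337\right)\right)} + \frac{\left(- \frac{1}{8}\right) \left(-659\right)}{-478965} = - \frac{613}{\left(-337\right) \left(1 - 674\right)} + \frac{659}{8} \left(- \frac{1}{478965}\right) = - \frac{613}{\left(-337\right) \left(-673\right)} - \frac{659}{3831720} = - \frac{613}{226801} - \frac{659}{3831720} = - \frac{2498306219}{869037927720}$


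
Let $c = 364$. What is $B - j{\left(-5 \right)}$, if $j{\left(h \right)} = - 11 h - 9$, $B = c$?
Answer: $318$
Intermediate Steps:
$B = 364$
$j{\left(h \right)} = -9 - 11 h$
$B - j{\left(-5 \right)} = 364 - \left(-9 - -55\right) = 364 - \left(-9 + 55\right) = 364 - 46 = 318$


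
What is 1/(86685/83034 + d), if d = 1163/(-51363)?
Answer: 473875038/483981457 ≈ 0.97912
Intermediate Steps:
d = -1163/51363 (d = 1163*(-1/51363) = -1163/51363 ≈ -0.022643)
1/(86685/83034 + d) = 1/(86685/83034 - 1163/51363) = 1/(86685*(1/83034) - 1163/51363) = 1/(28895/27678 - 1163/51363) = 1/(483981457/473875038) = 473875038/483981457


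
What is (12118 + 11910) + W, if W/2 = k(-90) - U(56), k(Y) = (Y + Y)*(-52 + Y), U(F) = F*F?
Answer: 68876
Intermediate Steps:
U(F) = F²
k(Y) = 2*Y*(-52 + Y) (k(Y) = (2*Y)*(-52 + Y) = 2*Y*(-52 + Y))
W = 44848 (W = 2*(2*(-90)*(-52 - 90) - 1*56²) = 2*(2*(-90)*(-142) - 1*3136) = 2*(25560 - 3136) = 2*22424 = 44848)
(12118 + 11910) + W = (12118 + 11910) + 44848 = 24028 + 44848 = 68876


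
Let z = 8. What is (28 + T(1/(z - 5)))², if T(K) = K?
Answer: 7225/9 ≈ 802.78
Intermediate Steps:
(28 + T(1/(z - 5)))² = (28 + 1/(8 - 5))² = (28 + 1/3)² = (28 + ⅓)² = (85/3)² = 7225/9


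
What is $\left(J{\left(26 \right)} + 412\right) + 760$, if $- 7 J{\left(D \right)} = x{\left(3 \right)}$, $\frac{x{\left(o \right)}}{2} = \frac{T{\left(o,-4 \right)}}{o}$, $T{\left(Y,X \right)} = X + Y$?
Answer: $\frac{24614}{21} \approx 1172.1$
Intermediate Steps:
$x{\left(o \right)} = \frac{2 \left(-4 + o\right)}{o}$ ($x{\left(o \right)} = 2 \frac{-4 + o}{o} = \frac{2 \left(-4 + o\right)}{o}$)
$J{\left(D \right)} = \frac{2}{21}$ ($J{\left(D \right)} = - \frac{2 - \frac{8}{3}}{7} = \left(- \frac{1}{7}\right) \left(- \frac{2}{3}\right) = \frac{2}{21}$)
$\left(J{\left(26 \right)} + 412\right) + 760 = \left(\frac{2}{21} + 412\right) + 760 = \frac{8654}{21} + 760 = \frac{24614}{21}$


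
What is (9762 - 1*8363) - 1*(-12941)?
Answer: 14340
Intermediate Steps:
(9762 - 1*8363) - 1*(-12941) = (9762 - 8363) + 12941 = 1399 + 12941 = 14340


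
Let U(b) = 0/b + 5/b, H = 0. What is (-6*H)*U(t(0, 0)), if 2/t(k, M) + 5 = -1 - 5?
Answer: 0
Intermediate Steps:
t(k, M) = -2/11 (t(k, M) = 2/(-5 + (-1 - 5)) = 2/(-5 - 6) = 2/(-11) = 2*(-1/11) = -2/11)
U(b) = 5/b (U(b) = 0 + 5/b = 5/b)
(-6*H)*U(t(0, 0)) = (-6*0)*(5/(-2/11)) = 0*(5*(-11/2)) = 0*(-55/2) = 0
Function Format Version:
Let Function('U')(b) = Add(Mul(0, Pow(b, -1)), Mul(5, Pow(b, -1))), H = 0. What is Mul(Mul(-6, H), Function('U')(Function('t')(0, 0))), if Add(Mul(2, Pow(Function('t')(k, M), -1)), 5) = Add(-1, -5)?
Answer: 0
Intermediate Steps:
Function('t')(k, M) = Rational(-2, 11) (Function('t')(k, M) = Mul(2, Pow(Add(-5, Add(-1, -5)), -1)) = Mul(2, Pow(Add(-5, -6), -1)) = Mul(2, Pow(-11, -1)) = Mul(2, Rational(-1, 11)) = Rational(-2, 11))
Function('U')(b) = Mul(5, Pow(b, -1)) (Function('U')(b) = Add(0, Mul(5, Pow(b, -1))) = Mul(5, Pow(b, -1)))
Mul(Mul(-6, H), Function('U')(Function('t')(0, 0))) = Mul(Mul(-6, 0), Mul(5, Pow(Rational(-2, 11), -1))) = Mul(0, Mul(5, Rational(-11, 2))) = Mul(0, Rational(-55, 2)) = 0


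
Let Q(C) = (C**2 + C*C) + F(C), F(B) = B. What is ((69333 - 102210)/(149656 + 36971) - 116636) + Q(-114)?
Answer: -5645975381/62209 ≈ -90758.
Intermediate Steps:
Q(C) = C + 2*C**2 (Q(C) = (C**2 + C*C) + C = (C**2 + C**2) + C = 2*C**2 + C = C + 2*C**2)
((69333 - 102210)/(149656 + 36971) - 116636) + Q(-114) = ((69333 - 102210)/(149656 + 36971) - 116636) - 114*(1 + 2*(-114)) = (-32877/186627 - 116636) - 114*(1 - 228) = (-32877*1/186627 - 116636) - 114*(-227) = (-10959/62209 - 116636) + 25878 = -7255819883/62209 + 25878 = -5645975381/62209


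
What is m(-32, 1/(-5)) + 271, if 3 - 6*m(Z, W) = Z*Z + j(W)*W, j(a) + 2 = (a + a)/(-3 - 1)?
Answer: 10077/100 ≈ 100.77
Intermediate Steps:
j(a) = -2 - a/2 (j(a) = -2 + (a + a)/(-3 - 1) = -2 + (2*a)/(-4) = -2 + (2*a)*(-¼) = -2 - a/2)
m(Z, W) = ½ - Z²/6 - W*(-2 - W/2)/6 (m(Z, W) = ½ - (Z*Z + (-2 - W/2)*W)/6 = ½ - (Z² + W*(-2 - W/2))/6 = ½ + (-Z²/6 - W*(-2 - W/2)/6) = ½ - Z²/6 - W*(-2 - W/2)/6)
m(-32, 1/(-5)) + 271 = (½ - ⅙*(-32)² + (1/12)*(4 + 1/(-5))/(-5)) + 271 = (½ - ⅙*1024 + (1/12)*(-⅕)*(4 - ⅕)) + 271 = (½ - 512/3 + (1/12)*(-⅕)*(19/5)) + 271 = (½ - 512/3 - 19/300) + 271 = -17023/100 + 271 = 10077/100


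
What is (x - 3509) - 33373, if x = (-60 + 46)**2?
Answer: -36686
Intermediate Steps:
x = 196 (x = (-14)**2 = 196)
(x - 3509) - 33373 = (196 - 3509) - 33373 = -3313 - 33373 = -36686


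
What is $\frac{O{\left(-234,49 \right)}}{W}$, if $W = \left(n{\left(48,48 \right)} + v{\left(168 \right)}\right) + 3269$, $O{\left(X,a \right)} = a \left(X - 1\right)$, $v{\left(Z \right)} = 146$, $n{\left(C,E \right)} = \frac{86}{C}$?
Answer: $- \frac{276360}{82003} \approx -3.3701$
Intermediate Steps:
$O{\left(X,a \right)} = a \left(-1 + X\right)$
$W = \frac{82003}{24}$ ($W = \left(\frac{86}{48} + 146\right) + 3269 = \left(86 \cdot \frac{1}{48} + 146\right) + 3269 = \left(\frac{43}{24} + 146\right) + 3269 = \frac{3547}{24} + 3269 = \frac{82003}{24} \approx 3416.8$)
$\frac{O{\left(-234,49 \right)}}{W} = \frac{49 \left(-1 - 234\right)}{\frac{82003}{24}} = 49 \left(-235\right) \frac{24}{82003} = \left(-11515\right) \frac{24}{82003} = - \frac{276360}{82003}$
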